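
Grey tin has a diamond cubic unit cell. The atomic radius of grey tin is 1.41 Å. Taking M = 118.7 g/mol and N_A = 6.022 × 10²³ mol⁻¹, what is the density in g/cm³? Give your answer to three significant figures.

In a diamond cubic lattice, nearest neighbors lie along the body diagonal with √3·a = 8r, giving a = 6.513 Å = 6.513 × 10^-8 cm.
With Z = 8, ρ = Z·M/(N_A·a³) = 8 × 118.7 / (6.022 × 10²³ × 2.762 × 10^-22) = 5.709 g/cm³.

5.71 g/cm³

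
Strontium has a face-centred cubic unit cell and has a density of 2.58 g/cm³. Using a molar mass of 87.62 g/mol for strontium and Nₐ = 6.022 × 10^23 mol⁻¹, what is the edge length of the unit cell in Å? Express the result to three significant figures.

With Z = 4 atoms per FCC cell, a³ = Z·M/(N_A·ρ) = 4 × 87.62 / (6.022 × 10²³ × 2.580 g/cm³) = 2.256 × 10^-22 cm³.
a = (2.256 × 10^-22)^(1/3) = 6.087 × 10^-8 cm = 6.09 Å.

6.09 Å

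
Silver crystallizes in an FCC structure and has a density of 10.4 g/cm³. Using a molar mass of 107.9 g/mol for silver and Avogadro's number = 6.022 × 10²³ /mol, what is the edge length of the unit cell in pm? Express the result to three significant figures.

With Z = 4 atoms per FCC cell, a³ = Z·M/(N_A·ρ) = 4 × 107.9 / (6.022 × 10²³ × 10.40 g/cm³) = 6.891 × 10^-23 cm³.
a = (6.891 × 10^-23)^(1/3) = 4.100 × 10^-8 cm = 410 pm.

410 pm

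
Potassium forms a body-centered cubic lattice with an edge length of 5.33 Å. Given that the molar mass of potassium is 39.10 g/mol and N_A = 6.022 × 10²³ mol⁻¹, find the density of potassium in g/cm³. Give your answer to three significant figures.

A BCC unit cell contains Z = 2 atoms.
Cell volume: a³ = (5.33 Å)³ = (5.330 × 10^-8 cm)³ = 1.514 × 10^-22 cm³.
ρ = Z·M/(N_A·a³) = 2 × 39.10 / (6.022 × 10²³ × 1.514 × 10^-22) = 0.8576 g/cm³.

0.858 g/cm³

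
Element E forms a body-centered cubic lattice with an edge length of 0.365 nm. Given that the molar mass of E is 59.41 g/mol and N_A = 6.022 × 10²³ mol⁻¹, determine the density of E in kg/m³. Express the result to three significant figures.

A BCC unit cell contains Z = 2 atoms.
Cell volume: a³ = (0.365 nm)³ = (3.650 × 10^-8 cm)³ = 4.863 × 10^-23 cm³.
ρ = Z·M/(N_A·a³) = 2 × 59.41 / (6.022 × 10²³ × 4.863 × 10^-23) = 4.058 g/cm³ = 4060 kg/m³.

4060 kg/m³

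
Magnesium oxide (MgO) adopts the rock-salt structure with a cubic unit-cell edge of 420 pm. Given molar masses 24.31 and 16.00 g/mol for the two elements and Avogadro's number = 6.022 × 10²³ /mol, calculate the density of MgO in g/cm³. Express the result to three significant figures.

3.61 g/cm³

The rock-salt structure contains Z = 4 formula units per cell; M(MgO) = 24.31 + 16.00 = 40.31 g/mol.
a³ = (4.200 × 10^-8 cm)³ = 7.409 × 10^-23 cm³.
ρ = 4 × 40.31 / (6.022 × 10²³ × 7.409 × 10^-23) = 3.614 g/cm³.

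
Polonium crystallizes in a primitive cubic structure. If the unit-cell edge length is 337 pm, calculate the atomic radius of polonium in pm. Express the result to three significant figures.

169 pm

In a simple cubic lattice, atoms touch along the cell edge, so a = 2r.
r = a/2 = 337/2 = 169 pm.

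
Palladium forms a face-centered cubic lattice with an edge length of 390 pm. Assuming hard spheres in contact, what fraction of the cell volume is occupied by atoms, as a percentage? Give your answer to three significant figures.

74.0%

In an FCC lattice atoms touch along the face diagonal, so √2·a = 4r, so r = 0.3536a = 137.9 pm.
Packing fraction = Z·(4/3)πr³ / a³ = 4 × (4/3)π × (137.9)³ / (390)³ = 0.7405 = 74.0%.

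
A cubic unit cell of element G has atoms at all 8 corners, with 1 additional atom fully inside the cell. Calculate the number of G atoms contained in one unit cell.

2

Corner atoms are shared by 8 cells (1/8 each), interior atoms are unshared.
Net atoms = 8 × 1/8 + 1 = 1 + 1 = 2.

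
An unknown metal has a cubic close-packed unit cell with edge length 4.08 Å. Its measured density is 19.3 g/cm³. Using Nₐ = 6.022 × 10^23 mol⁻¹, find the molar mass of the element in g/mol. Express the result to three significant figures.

197 g/mol

An FCC cell has Z = 4 atoms; a = 4.080 × 10^-8 cm.
M = ρ·N_A·a³/Z = 19.3 × 6.022 × 10²³ × 6.792 × 10^-23 / 4 = 197 g/mol.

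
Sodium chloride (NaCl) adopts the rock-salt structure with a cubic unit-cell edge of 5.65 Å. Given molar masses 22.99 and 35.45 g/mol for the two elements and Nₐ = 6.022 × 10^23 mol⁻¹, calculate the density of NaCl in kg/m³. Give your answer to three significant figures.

The rock-salt structure contains Z = 4 formula units per cell; M(NaCl) = 22.99 + 35.45 = 58.44 g/mol.
a³ = (5.650 × 10^-8 cm)³ = 1.804 × 10^-22 cm³.
ρ = 4 × 58.44 / (6.022 × 10²³ × 1.804 × 10^-22) = 2.152 g/cm³ = 2150 kg/m³.

2150 kg/m³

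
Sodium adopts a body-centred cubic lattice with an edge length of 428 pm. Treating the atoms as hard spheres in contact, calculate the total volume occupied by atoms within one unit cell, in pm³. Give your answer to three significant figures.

In a BCC lattice atoms touch along the body diagonal, so √3·a = 4r, so r = 0.4330a = 185.3 pm.
V_atoms = Z × (4/3)πr³ = 2 × (4/3)π × (185.3)³ = 5.33 × 10^7 pm³.

5.33 × 10^7 pm³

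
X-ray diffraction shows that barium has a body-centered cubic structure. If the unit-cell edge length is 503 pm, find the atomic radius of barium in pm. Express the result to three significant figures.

In a BCC lattice, atoms touch along the body diagonal, so √3·a = 4r.
r = √3·a/4 = 1.7321 × 503 / 4 = 218 pm.

218 pm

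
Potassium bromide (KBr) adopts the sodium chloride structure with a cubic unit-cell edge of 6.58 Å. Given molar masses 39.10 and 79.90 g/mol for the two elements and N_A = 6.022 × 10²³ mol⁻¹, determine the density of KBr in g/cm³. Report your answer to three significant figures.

2.77 g/cm³

The sodium chloride structure contains Z = 4 formula units per cell; M(KBr) = 39.10 + 79.90 = 119.0 g/mol.
a³ = (6.580 × 10^-8 cm)³ = 2.849 × 10^-22 cm³.
ρ = 4 × 119.0 / (6.022 × 10²³ × 2.849 × 10^-22) = 2.775 g/cm³.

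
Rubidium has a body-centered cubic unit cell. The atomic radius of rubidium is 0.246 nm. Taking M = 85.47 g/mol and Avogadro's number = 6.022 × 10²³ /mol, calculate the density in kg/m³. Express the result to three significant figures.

In a BCC lattice, atoms touch along the body diagonal, so √3·a = 4r, giving a = 0.5681 nm = 5.681 × 10^-8 cm.
With Z = 2, ρ = Z·M/(N_A·a³) = 2 × 85.47 / (6.022 × 10²³ × 1.834 × 10^-22) = 1.548 g/cm³ = 1550 kg/m³.

1550 kg/m³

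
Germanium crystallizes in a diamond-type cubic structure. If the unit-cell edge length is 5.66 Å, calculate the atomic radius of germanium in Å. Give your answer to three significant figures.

1.23 Å

In a diamond cubic lattice, nearest neighbors lie along the body diagonal with √3·a = 8r.
r = √3·a/8 = 1.7321 × 5.66 / 8 = 1.23 Å.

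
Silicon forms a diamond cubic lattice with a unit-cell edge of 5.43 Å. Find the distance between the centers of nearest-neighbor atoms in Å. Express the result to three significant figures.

In a diamond cubic structure, nearest neighbors lie along the body diagonal with √3·a = 8r; the nearest-neighbor distance equals 2r = 0.4330·a.
d = 0.4330 × 5.43 = 2.35 Å.

2.35 Å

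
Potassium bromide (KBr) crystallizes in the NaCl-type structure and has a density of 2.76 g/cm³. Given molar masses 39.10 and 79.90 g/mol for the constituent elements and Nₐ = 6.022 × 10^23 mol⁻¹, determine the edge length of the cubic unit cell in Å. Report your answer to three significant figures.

6.59 Å

M(KBr) = 119.0 g/mol; Z = 4 formula units per cell.
a³ = Z·M/(N_A·ρ) = 4 × 119.0 / (6.022 × 10²³ × 2.76) = 2.864 × 10^-22 cm³, so a = 6.592 × 10^-8 cm = 6.59 Å.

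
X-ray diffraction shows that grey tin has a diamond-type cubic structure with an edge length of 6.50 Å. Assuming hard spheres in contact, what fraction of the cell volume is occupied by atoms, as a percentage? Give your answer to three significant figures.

34.0%

In a diamond cubic lattice nearest neighbors lie along the body diagonal with √3·a = 8r, so r = 0.2165a = 1.407 Å.
Packing fraction = Z·(4/3)πr³ / a³ = 8 × (4/3)π × (1.407)³ / (6.50)³ = 0.3401 = 34.0%.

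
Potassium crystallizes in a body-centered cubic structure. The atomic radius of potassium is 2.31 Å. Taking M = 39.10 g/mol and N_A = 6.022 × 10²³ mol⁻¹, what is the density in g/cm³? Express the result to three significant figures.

In a BCC lattice, atoms touch along the body diagonal, so √3·a = 4r, giving a = 5.335 Å = 5.335 × 10^-8 cm.
With Z = 2, ρ = Z·M/(N_A·a³) = 2 × 39.10 / (6.022 × 10²³ × 1.518 × 10^-22) = 0.8553 g/cm³.

0.855 g/cm³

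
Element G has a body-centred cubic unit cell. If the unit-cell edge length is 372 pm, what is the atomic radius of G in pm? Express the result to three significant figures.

In a BCC lattice, atoms touch along the body diagonal, so √3·a = 4r.
r = √3·a/4 = 1.7321 × 372 / 4 = 161 pm.

161 pm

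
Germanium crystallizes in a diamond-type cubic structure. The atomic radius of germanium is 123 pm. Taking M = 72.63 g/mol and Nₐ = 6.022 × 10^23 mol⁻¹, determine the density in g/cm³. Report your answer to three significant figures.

5.26 g/cm³

In a diamond cubic lattice, nearest neighbors lie along the body diagonal with √3·a = 8r, giving a = 568.1 pm = 5.681 × 10^-8 cm.
With Z = 8, ρ = Z·M/(N_A·a³) = 8 × 72.63 / (6.022 × 10²³ × 1.834 × 10^-22) = 5.262 g/cm³.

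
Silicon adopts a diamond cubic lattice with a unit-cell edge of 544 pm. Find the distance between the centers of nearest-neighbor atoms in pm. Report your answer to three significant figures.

236 pm

In a diamond cubic structure, nearest neighbors lie along the body diagonal with √3·a = 8r; the nearest-neighbor distance equals 2r = 0.4330·a.
d = 0.4330 × 544 = 236 pm.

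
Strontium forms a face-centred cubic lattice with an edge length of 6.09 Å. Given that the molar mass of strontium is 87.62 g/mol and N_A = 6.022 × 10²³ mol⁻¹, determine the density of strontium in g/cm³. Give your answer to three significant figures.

An FCC unit cell contains Z = 4 atoms.
Cell volume: a³ = (6.09 Å)³ = (6.090 × 10^-8 cm)³ = 2.259 × 10^-22 cm³.
ρ = Z·M/(N_A·a³) = 4 × 87.62 / (6.022 × 10²³ × 2.259 × 10^-22) = 2.577 g/cm³.

2.58 g/cm³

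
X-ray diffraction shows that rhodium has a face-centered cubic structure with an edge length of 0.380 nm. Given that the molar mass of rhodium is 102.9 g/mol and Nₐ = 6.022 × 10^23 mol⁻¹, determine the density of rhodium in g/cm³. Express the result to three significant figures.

12.5 g/cm³

An FCC unit cell contains Z = 4 atoms.
Cell volume: a³ = (0.380 nm)³ = (3.800 × 10^-8 cm)³ = 5.487 × 10^-23 cm³.
ρ = Z·M/(N_A·a³) = 4 × 102.9 / (6.022 × 10²³ × 5.487 × 10^-23) = 12.46 g/cm³.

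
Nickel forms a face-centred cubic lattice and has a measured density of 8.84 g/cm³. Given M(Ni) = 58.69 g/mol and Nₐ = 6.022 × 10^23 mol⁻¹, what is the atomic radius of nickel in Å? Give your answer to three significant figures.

For an FCC cell (Z = 4), a³ = Z·M/(N_A·ρ) = 4 × 58.69 / (6.022 × 10²³ × 8.840) = 4.410 × 10^-23 cm³, so a = 3.533 × 10^-8 cm = 3.533 Å.
Atoms touch along the face diagonal, so √2·a = 4r, so r = 0.3536 × a = 1.25 Å.

1.25 Å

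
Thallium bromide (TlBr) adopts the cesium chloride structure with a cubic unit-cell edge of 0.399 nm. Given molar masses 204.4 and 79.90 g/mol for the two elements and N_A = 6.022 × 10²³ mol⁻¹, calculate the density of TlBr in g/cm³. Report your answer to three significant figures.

7.43 g/cm³

The cesium chloride structure contains Z = 1 formula unit per cell; M(TlBr) = 204.4 + 79.90 = 284.3 g/mol.
a³ = (3.990 × 10^-8 cm)³ = 6.352 × 10^-23 cm³.
ρ = 1 × 284.3 / (6.022 × 10²³ × 6.352 × 10^-23) = 7.432 g/cm³.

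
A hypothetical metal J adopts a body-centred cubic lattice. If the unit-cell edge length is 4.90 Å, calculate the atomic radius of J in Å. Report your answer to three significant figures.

2.12 Å

In a BCC lattice, atoms touch along the body diagonal, so √3·a = 4r.
r = √3·a/4 = 1.7321 × 4.90 / 4 = 2.12 Å.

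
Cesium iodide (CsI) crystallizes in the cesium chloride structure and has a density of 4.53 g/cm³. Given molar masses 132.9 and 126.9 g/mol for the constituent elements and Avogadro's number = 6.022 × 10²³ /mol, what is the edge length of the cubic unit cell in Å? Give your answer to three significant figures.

M(CsI) = 259.8 g/mol; Z = 1 formula unit per cell.
a³ = Z·M/(N_A·ρ) = 1 × 259.8 / (6.022 × 10²³ × 4.53) = 9.524 × 10^-23 cm³, so a = 4.567 × 10^-8 cm = 4.57 Å.

4.57 Å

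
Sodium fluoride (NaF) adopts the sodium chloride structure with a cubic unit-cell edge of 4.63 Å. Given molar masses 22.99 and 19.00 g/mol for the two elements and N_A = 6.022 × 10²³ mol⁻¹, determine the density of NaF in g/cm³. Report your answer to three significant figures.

2.81 g/cm³

The sodium chloride structure contains Z = 4 formula units per cell; M(NaF) = 22.99 + 19.00 = 41.99 g/mol.
a³ = (4.630 × 10^-8 cm)³ = 9.925 × 10^-23 cm³.
ρ = 4 × 41.99 / (6.022 × 10²³ × 9.925 × 10^-23) = 2.810 g/cm³.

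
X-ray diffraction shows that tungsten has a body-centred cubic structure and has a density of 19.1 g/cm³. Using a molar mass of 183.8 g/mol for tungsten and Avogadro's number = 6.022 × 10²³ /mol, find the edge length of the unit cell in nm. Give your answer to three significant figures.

With Z = 2 atoms per BCC cell, a³ = Z·M/(N_A·ρ) = 2 × 183.8 / (6.022 × 10²³ × 19.10 g/cm³) = 3.196 × 10^-23 cm³.
a = (3.196 × 10^-23)^(1/3) = 3.173 × 10^-8 cm = 0.317 nm.

0.317 nm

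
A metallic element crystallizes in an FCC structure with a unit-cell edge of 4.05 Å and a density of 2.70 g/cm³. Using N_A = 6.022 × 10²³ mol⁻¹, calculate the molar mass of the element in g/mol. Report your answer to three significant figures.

An FCC cell has Z = 4 atoms; a = 4.050 × 10^-8 cm.
M = ρ·N_A·a³/Z = 2.70 × 6.022 × 10²³ × 6.643 × 10^-23 / 4 = 27.0 g/mol.

27.0 g/mol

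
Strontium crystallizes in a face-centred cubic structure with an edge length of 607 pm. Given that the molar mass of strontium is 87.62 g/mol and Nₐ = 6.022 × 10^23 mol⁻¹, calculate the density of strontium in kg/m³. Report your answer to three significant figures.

An FCC unit cell contains Z = 4 atoms.
Cell volume: a³ = (607 pm)³ = (6.070 × 10^-8 cm)³ = 2.236 × 10^-22 cm³.
ρ = Z·M/(N_A·a³) = 4 × 87.62 / (6.022 × 10²³ × 2.236 × 10^-22) = 2.602 g/cm³ = 2600 kg/m³.

2600 kg/m³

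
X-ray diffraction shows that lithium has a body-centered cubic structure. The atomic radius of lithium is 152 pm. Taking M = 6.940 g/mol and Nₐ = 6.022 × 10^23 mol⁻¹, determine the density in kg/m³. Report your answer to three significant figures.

In a BCC lattice, atoms touch along the body diagonal, so √3·a = 4r, giving a = 351.0 pm = 3.510 × 10^-8 cm.
With Z = 2, ρ = Z·M/(N_A·a³) = 2 × 6.940 / (6.022 × 10²³ × 4.325 × 10^-23) = 0.5329 g/cm³ = 533 kg/m³.

533 kg/m³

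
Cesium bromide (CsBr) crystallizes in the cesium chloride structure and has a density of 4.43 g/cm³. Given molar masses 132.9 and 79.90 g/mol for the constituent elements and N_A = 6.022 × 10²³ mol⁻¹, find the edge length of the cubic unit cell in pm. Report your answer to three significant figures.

M(CsBr) = 212.8 g/mol; Z = 1 formula unit per cell.
a³ = Z·M/(N_A·ρ) = 1 × 212.8 / (6.022 × 10²³ × 4.43) = 7.977 × 10^-23 cm³, so a = 4.305 × 10^-8 cm = 430 pm.

430 pm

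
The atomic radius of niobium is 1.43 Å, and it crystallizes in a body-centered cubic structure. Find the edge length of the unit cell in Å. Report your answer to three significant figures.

3.30 Å

In a BCC lattice, atoms touch along the body diagonal, so √3·a = 4r.
a = 4r/√3 = 4 × 1.43 / 1.7321 = 3.30 Å.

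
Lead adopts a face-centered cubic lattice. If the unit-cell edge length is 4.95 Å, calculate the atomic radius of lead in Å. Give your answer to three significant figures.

1.75 Å

In an FCC lattice, atoms touch along the face diagonal, so √2·a = 4r.
r = √2·a/4 = 1.4142 × 4.95 / 4 = 1.75 Å.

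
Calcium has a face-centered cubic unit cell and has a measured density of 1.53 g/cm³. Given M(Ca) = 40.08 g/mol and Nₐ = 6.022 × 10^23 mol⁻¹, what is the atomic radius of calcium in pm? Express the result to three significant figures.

197 pm

For an FCC cell (Z = 4), a³ = Z·M/(N_A·ρ) = 4 × 40.08 / (6.022 × 10²³ × 1.530) = 1.740 × 10^-22 cm³, so a = 5.583 × 10^-8 cm = 558.3 pm.
Atoms touch along the face diagonal, so √2·a = 4r, so r = 0.3536 × a = 197 pm.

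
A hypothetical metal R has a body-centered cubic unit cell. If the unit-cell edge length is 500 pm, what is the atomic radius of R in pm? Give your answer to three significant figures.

217 pm

In a BCC lattice, atoms touch along the body diagonal, so √3·a = 4r.
r = √3·a/4 = 1.7321 × 500 / 4 = 217 pm.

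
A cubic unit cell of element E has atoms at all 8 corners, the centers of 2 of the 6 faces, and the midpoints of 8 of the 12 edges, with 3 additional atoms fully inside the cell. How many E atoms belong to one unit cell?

7

Corner atoms are shared by 8 cells (1/8 each), face atoms by 2 (1/2 each), edge atoms by 4 (1/4 each), interior atoms are unshared.
Net atoms = 8 × 1/8 + 2 × 1/2 + 8 × 1/4 + 3 = 1 + 1 + 2 + 3 = 7.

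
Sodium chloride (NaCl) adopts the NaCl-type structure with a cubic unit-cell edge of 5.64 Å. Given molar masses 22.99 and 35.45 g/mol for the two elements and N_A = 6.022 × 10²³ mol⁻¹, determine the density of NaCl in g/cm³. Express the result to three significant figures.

The NaCl-type structure contains Z = 4 formula units per cell; M(NaCl) = 22.99 + 35.45 = 58.44 g/mol.
a³ = (5.640 × 10^-8 cm)³ = 1.794 × 10^-22 cm³.
ρ = 4 × 58.44 / (6.022 × 10²³ × 1.794 × 10^-22) = 2.164 g/cm³.

2.16 g/cm³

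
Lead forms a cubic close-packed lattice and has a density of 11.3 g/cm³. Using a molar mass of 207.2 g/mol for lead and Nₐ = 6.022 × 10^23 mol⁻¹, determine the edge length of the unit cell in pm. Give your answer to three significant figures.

496 pm

With Z = 4 atoms per FCC cell, a³ = Z·M/(N_A·ρ) = 4 × 207.2 / (6.022 × 10²³ × 11.30 g/cm³) = 1.218 × 10^-22 cm³.
a = (1.218 × 10^-22)^(1/3) = 4.957 × 10^-8 cm = 496 pm.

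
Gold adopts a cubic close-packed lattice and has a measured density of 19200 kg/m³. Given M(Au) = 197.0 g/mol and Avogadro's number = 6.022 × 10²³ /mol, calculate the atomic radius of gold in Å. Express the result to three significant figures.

1.44 Å

For an FCC cell (Z = 4), a³ = Z·M/(N_A·ρ) = 4 × 197.0 / (6.022 × 10²³ × 19.20) = 6.815 × 10^-23 cm³, so a = 4.085 × 10^-8 cm = 4.085 Å.
Atoms touch along the face diagonal, so √2·a = 4r, so r = 0.3536 × a = 1.44 Å.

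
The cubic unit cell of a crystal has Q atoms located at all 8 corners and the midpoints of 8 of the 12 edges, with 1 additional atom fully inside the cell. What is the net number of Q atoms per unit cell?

4

Corner atoms are shared by 8 cells (1/8 each), edge atoms by 4 (1/4 each), interior atoms are unshared.
Net atoms = 8 × 1/8 + 8 × 1/4 + 1 = 1 + 2 + 1 = 4.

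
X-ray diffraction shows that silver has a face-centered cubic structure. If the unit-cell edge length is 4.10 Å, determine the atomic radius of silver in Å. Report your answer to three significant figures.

1.45 Å

In an FCC lattice, atoms touch along the face diagonal, so √2·a = 4r.
r = √2·a/4 = 1.4142 × 4.10 / 4 = 1.45 Å.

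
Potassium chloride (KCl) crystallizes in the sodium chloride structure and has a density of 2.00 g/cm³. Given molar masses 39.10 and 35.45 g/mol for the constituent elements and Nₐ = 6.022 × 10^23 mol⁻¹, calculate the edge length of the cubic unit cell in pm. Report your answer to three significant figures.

M(KCl) = 74.55 g/mol; Z = 4 formula units per cell.
a³ = Z·M/(N_A·ρ) = 4 × 74.55 / (6.022 × 10²³ × 2.00) = 2.476 × 10^-22 cm³, so a = 6.279 × 10^-8 cm = 628 pm.

628 pm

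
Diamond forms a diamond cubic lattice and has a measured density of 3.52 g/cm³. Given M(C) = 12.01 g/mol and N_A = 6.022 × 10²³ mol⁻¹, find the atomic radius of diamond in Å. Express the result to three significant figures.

For a diamond cubic cell (Z = 8), a³ = Z·M/(N_A·ρ) = 8 × 12.01 / (6.022 × 10²³ × 3.520) = 4.533 × 10^-23 cm³, so a = 3.565 × 10^-8 cm = 3.565 Å.
Nearest neighbors lie along the body diagonal with √3·a = 8r, so r = 0.2165 × a = 0.772 Å.

0.772 Å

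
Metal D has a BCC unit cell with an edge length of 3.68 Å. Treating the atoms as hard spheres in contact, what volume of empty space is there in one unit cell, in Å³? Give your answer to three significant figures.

In a BCC lattice atoms touch along the body diagonal, so √3·a = 4r, so r = 0.4330a = 1.593 Å.
V_cell = a³ = 49.84 Å³; V_atoms = 2 × (4/3)πr³ = 33.90 Å³.
Empty space = 49.84 − 33.90 = 15.9 Å³.

15.9 Å³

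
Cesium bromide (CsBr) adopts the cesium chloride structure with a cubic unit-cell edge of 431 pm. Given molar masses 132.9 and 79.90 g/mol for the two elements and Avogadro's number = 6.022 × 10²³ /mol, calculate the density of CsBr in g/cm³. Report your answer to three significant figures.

4.41 g/cm³

The cesium chloride structure contains Z = 1 formula unit per cell; M(CsBr) = 132.9 + 79.90 = 212.8 g/mol.
a³ = (4.310 × 10^-8 cm)³ = 8.006 × 10^-23 cm³.
ρ = 1 × 212.8 / (6.022 × 10²³ × 8.006 × 10^-23) = 4.414 g/cm³.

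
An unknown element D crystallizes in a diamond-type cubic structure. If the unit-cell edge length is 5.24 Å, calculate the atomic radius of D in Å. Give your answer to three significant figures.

1.13 Å

In a diamond cubic lattice, nearest neighbors lie along the body diagonal with √3·a = 8r.
r = √3·a/8 = 1.7321 × 5.24 / 8 = 1.13 Å.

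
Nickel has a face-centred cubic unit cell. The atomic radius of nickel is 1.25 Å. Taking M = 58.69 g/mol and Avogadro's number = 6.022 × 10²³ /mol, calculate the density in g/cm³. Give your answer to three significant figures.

In an FCC lattice, atoms touch along the face diagonal, so √2·a = 4r, giving a = 3.536 Å = 3.536 × 10^-8 cm.
With Z = 4, ρ = Z·M/(N_A·a³) = 4 × 58.69 / (6.022 × 10²³ × 4.419 × 10^-23) = 8.821 g/cm³.

8.82 g/cm³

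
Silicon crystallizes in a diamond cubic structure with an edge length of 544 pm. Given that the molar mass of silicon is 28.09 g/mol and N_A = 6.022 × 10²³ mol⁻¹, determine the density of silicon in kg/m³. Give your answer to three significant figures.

A diamond cubic unit cell contains Z = 8 atoms.
Cell volume: a³ = (544 pm)³ = (5.440 × 10^-8 cm)³ = 1.610 × 10^-22 cm³.
ρ = Z·M/(N_A·a³) = 8 × 28.09 / (6.022 × 10²³ × 1.610 × 10^-22) = 2.318 g/cm³ = 2320 kg/m³.

2320 kg/m³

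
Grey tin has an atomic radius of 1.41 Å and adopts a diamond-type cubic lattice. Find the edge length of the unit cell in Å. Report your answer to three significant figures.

6.51 Å

In a diamond cubic lattice, nearest neighbors lie along the body diagonal with √3·a = 8r.
a = 8r/√3 = 8 × 1.41 / 1.7321 = 6.51 Å.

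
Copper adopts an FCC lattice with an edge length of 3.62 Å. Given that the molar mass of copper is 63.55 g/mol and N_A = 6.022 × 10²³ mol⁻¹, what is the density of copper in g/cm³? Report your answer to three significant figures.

An FCC unit cell contains Z = 4 atoms.
Cell volume: a³ = (3.62 Å)³ = (3.620 × 10^-8 cm)³ = 4.744 × 10^-23 cm³.
ρ = Z·M/(N_A·a³) = 4 × 63.55 / (6.022 × 10²³ × 4.744 × 10^-23) = 8.898 g/cm³.

8.90 g/cm³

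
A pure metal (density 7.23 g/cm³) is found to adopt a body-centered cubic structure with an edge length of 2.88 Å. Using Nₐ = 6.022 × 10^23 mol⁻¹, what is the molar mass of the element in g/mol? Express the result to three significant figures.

A BCC cell has Z = 2 atoms; a = 2.880 × 10^-8 cm.
M = ρ·N_A·a³/Z = 7.23 × 6.022 × 10²³ × 2.389 × 10^-23 / 2 = 52.0 g/mol.

52.0 g/mol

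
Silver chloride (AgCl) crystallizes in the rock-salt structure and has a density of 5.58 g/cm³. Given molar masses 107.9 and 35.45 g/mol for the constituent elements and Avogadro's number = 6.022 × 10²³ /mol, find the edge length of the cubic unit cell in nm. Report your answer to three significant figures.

0.555 nm

M(AgCl) = 143.35 g/mol; Z = 4 formula units per cell.
a³ = Z·M/(N_A·ρ) = 4 × 143.35 / (6.022 × 10²³ × 5.58) = 1.706 × 10^-22 cm³, so a = 5.547 × 10^-8 cm = 0.555 nm.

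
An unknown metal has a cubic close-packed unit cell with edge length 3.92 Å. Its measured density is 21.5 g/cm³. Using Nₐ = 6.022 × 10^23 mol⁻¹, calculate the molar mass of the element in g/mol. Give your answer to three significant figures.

An FCC cell has Z = 4 atoms; a = 3.920 × 10^-8 cm.
M = ρ·N_A·a³/Z = 21.5 × 6.022 × 10²³ × 6.024 × 10^-23 / 4 = 195 g/mol.

195 g/mol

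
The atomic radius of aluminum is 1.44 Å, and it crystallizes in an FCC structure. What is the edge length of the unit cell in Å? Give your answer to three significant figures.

4.07 Å

In an FCC lattice, atoms touch along the face diagonal, so √2·a = 4r.
a = 4r/√2 = 4 × 1.44 / 1.4142 = 4.07 Å.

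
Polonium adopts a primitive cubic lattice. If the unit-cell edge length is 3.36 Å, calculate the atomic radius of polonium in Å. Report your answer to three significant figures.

In a simple cubic lattice, atoms touch along the cell edge, so a = 2r.
r = a/2 = 3.36/2 = 1.68 Å.

1.68 Å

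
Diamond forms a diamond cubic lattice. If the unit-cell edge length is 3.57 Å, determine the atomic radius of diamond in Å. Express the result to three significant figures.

In a diamond cubic lattice, nearest neighbors lie along the body diagonal with √3·a = 8r.
r = √3·a/8 = 1.7321 × 3.57 / 8 = 0.773 Å.

0.773 Å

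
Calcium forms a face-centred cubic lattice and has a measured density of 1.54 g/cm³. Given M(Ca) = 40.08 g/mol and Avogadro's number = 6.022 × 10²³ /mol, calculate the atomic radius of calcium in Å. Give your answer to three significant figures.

For an FCC cell (Z = 4), a³ = Z·M/(N_A·ρ) = 4 × 40.08 / (6.022 × 10²³ × 1.540) = 1.729 × 10^-22 cm³, so a = 5.571 × 10^-8 cm = 5.571 Å.
Atoms touch along the face diagonal, so √2·a = 4r, so r = 0.3536 × a = 1.97 Å.

1.97 Å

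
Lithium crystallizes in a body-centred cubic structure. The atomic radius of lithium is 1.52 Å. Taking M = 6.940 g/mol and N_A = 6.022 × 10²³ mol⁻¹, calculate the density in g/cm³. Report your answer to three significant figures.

0.533 g/cm³

In a BCC lattice, atoms touch along the body diagonal, so √3·a = 4r, giving a = 3.510 Å = 3.510 × 10^-8 cm.
With Z = 2, ρ = Z·M/(N_A·a³) = 2 × 6.940 / (6.022 × 10²³ × 4.325 × 10^-23) = 0.5329 g/cm³.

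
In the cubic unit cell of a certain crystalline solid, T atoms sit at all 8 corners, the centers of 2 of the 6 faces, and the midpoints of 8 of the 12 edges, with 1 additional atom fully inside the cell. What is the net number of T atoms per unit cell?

Corner atoms are shared by 8 cells (1/8 each), face atoms by 2 (1/2 each), edge atoms by 4 (1/4 each), interior atoms are unshared.
Net atoms = 8 × 1/8 + 2 × 1/2 + 8 × 1/4 + 1 = 1 + 1 + 2 + 1 = 5.

5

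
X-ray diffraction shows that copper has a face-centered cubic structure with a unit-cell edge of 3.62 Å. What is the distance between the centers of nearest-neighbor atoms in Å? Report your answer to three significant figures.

In an FCC structure, atoms touch along the face diagonal, so √2·a = 4r; the nearest-neighbor distance equals 2r = 0.7071·a.
d = 0.7071 × 3.62 = 2.56 Å.

2.56 Å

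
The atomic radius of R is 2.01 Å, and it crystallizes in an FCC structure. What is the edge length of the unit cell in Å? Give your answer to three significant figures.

5.69 Å

In an FCC lattice, atoms touch along the face diagonal, so √2·a = 4r.
a = 4r/√2 = 4 × 2.01 / 1.4142 = 5.69 Å.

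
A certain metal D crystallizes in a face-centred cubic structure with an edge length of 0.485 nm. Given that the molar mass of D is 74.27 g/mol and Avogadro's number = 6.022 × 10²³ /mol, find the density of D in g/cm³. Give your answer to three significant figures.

An FCC unit cell contains Z = 4 atoms.
Cell volume: a³ = (0.485 nm)³ = (4.850 × 10^-8 cm)³ = 1.141 × 10^-22 cm³.
ρ = Z·M/(N_A·a³) = 4 × 74.27 / (6.022 × 10²³ × 1.141 × 10^-22) = 4.324 g/cm³.

4.32 g/cm³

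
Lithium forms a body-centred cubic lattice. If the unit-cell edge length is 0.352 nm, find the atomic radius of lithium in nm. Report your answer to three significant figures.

0.152 nm

In a BCC lattice, atoms touch along the body diagonal, so √3·a = 4r.
r = √3·a/4 = 1.7321 × 0.352 / 4 = 0.152 nm.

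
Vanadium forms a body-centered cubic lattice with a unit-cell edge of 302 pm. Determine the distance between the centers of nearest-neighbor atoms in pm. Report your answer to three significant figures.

262 pm

In a BCC structure, atoms touch along the body diagonal, so √3·a = 4r; the nearest-neighbor distance equals 2r = 0.8660·a.
d = 0.8660 × 302 = 262 pm.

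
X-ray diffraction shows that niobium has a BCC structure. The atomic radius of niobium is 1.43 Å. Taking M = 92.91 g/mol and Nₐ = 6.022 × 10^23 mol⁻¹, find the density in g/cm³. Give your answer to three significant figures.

In a BCC lattice, atoms touch along the body diagonal, so √3·a = 4r, giving a = 3.302 Å = 3.302 × 10^-8 cm.
With Z = 2, ρ = Z·M/(N_A·a³) = 2 × 92.91 / (6.022 × 10²³ × 3.602 × 10^-23) = 8.567 g/cm³.

8.57 g/cm³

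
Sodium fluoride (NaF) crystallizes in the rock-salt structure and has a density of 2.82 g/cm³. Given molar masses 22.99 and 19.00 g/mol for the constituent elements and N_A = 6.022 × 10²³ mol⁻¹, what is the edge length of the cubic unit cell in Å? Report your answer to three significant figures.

M(NaF) = 41.99 g/mol; Z = 4 formula units per cell.
a³ = Z·M/(N_A·ρ) = 4 × 41.99 / (6.022 × 10²³ × 2.82) = 9.890 × 10^-23 cm³, so a = 4.625 × 10^-8 cm = 4.62 Å.

4.62 Å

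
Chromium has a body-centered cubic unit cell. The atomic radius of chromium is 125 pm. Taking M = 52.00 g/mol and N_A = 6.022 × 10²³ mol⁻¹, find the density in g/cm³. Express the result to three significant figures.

In a BCC lattice, atoms touch along the body diagonal, so √3·a = 4r, giving a = 288.7 pm = 2.887 × 10^-8 cm.
With Z = 2, ρ = Z·M/(N_A·a³) = 2 × 52.00 / (6.022 × 10²³ × 2.406 × 10^-23) = 7.179 g/cm³.

7.18 g/cm³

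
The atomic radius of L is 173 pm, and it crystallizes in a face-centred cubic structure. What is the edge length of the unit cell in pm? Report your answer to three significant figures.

489 pm

In an FCC lattice, atoms touch along the face diagonal, so √2·a = 4r.
a = 4r/√2 = 4 × 173 / 1.4142 = 489 pm.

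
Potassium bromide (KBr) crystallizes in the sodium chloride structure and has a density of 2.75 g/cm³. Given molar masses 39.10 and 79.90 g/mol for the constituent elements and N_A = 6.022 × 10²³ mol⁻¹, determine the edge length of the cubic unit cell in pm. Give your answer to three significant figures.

660 pm

M(KBr) = 119.0 g/mol; Z = 4 formula units per cell.
a³ = Z·M/(N_A·ρ) = 4 × 119.0 / (6.022 × 10²³ × 2.75) = 2.874 × 10^-22 cm³, so a = 6.600 × 10^-8 cm = 660 pm.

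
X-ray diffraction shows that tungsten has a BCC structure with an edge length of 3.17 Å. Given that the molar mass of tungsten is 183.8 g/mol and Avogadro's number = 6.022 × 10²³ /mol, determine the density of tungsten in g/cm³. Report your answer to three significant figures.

19.2 g/cm³

A BCC unit cell contains Z = 2 atoms.
Cell volume: a³ = (3.17 Å)³ = (3.170 × 10^-8 cm)³ = 3.186 × 10^-23 cm³.
ρ = Z·M/(N_A·a³) = 2 × 183.8 / (6.022 × 10²³ × 3.186 × 10^-23) = 19.16 g/cm³.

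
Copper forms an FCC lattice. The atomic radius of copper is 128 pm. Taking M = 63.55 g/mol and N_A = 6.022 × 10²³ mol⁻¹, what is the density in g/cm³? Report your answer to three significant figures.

8.90 g/cm³

In an FCC lattice, atoms touch along the face diagonal, so √2·a = 4r, giving a = 362.0 pm = 3.620 × 10^-8 cm.
With Z = 4, ρ = Z·M/(N_A·a³) = 4 × 63.55 / (6.022 × 10²³ × 4.745 × 10^-23) = 8.895 g/cm³.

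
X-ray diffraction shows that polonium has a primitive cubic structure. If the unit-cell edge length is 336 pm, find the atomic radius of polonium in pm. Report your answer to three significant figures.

168 pm

In a simple cubic lattice, atoms touch along the cell edge, so a = 2r.
r = a/2 = 336/2 = 168 pm.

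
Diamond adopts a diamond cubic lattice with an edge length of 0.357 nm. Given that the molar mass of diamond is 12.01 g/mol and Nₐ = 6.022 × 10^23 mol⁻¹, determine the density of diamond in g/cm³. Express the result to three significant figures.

3.51 g/cm³

A diamond cubic unit cell contains Z = 8 atoms.
Cell volume: a³ = (0.357 nm)³ = (3.570 × 10^-8 cm)³ = 4.550 × 10^-23 cm³.
ρ = Z·M/(N_A·a³) = 8 × 12.01 / (6.022 × 10²³ × 4.550 × 10^-23) = 3.507 g/cm³.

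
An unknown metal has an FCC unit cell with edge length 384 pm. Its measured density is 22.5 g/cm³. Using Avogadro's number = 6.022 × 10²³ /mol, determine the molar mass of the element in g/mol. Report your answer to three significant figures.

An FCC cell has Z = 4 atoms; a = 3.840 × 10^-8 cm.
M = ρ·N_A·a³/Z = 22.5 × 6.022 × 10²³ × 5.662 × 10^-23 / 4 = 192 g/mol.

192 g/mol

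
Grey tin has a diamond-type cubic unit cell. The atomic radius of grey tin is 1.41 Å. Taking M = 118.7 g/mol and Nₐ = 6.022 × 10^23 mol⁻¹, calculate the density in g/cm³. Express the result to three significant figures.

In a diamond cubic lattice, nearest neighbors lie along the body diagonal with √3·a = 8r, giving a = 6.513 Å = 6.513 × 10^-8 cm.
With Z = 8, ρ = Z·M/(N_A·a³) = 8 × 118.7 / (6.022 × 10²³ × 2.762 × 10^-22) = 5.709 g/cm³.

5.71 g/cm³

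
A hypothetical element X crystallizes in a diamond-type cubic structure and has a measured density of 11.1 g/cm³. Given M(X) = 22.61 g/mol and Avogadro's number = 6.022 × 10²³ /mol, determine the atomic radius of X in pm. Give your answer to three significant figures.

65.0 pm

For a diamond cubic cell (Z = 8), a³ = Z·M/(N_A·ρ) = 8 × 22.61 / (6.022 × 10²³ × 11.10) = 2.706 × 10^-23 cm³, so a = 3.002 × 10^-8 cm = 300.2 pm.
Nearest neighbors lie along the body diagonal with √3·a = 8r, so r = 0.2165 × a = 65.0 pm.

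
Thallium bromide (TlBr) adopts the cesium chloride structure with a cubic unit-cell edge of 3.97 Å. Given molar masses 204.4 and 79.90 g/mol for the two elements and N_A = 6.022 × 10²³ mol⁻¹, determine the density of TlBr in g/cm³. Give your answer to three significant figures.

The cesium chloride structure contains Z = 1 formula unit per cell; M(TlBr) = 204.4 + 79.90 = 284.3 g/mol.
a³ = (3.970 × 10^-8 cm)³ = 6.257 × 10^-23 cm³.
ρ = 1 × 284.3 / (6.022 × 10²³ × 6.257 × 10^-23) = 7.545 g/cm³.

7.55 g/cm³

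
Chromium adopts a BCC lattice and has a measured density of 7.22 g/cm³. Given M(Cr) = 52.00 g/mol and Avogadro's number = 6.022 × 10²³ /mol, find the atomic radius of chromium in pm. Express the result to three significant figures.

For a BCC cell (Z = 2), a³ = Z·M/(N_A·ρ) = 2 × 52.00 / (6.022 × 10²³ × 7.220) = 2.392 × 10^-23 cm³, so a = 2.881 × 10^-8 cm = 288.1 pm.
Atoms touch along the body diagonal, so √3·a = 4r, so r = 0.4330 × a = 125 pm.

125 pm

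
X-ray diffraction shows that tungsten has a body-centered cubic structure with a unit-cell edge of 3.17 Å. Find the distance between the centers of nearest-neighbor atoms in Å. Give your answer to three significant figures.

2.75 Å

In a BCC structure, atoms touch along the body diagonal, so √3·a = 4r; the nearest-neighbor distance equals 2r = 0.8660·a.
d = 0.8660 × 3.17 = 2.75 Å.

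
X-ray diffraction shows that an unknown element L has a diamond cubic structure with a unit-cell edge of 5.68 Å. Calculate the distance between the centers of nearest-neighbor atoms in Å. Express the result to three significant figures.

In a diamond cubic structure, nearest neighbors lie along the body diagonal with √3·a = 8r; the nearest-neighbor distance equals 2r = 0.4330·a.
d = 0.4330 × 5.68 = 2.46 Å.

2.46 Å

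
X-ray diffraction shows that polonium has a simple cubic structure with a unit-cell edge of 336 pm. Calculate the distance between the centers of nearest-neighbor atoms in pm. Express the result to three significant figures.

336 pm

In a simple cubic structure, atoms touch along the cell edge, so a = 2r; the nearest-neighbor distance equals 2r = 1.000·a.
d = 1.000 × 336 = 336 pm.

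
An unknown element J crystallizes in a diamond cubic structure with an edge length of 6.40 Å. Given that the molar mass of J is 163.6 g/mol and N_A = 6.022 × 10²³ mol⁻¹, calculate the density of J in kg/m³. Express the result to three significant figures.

A diamond cubic unit cell contains Z = 8 atoms.
Cell volume: a³ = (6.40 Å)³ = (6.400 × 10^-8 cm)³ = 2.621 × 10^-22 cm³.
ρ = Z·M/(N_A·a³) = 8 × 163.6 / (6.022 × 10²³ × 2.621 × 10^-22) = 8.291 g/cm³ = 8290 kg/m³.

8290 kg/m³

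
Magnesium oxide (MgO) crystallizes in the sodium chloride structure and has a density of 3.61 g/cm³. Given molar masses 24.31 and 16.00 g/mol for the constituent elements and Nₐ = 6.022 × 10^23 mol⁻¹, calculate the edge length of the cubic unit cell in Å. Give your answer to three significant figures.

M(MgO) = 40.31 g/mol; Z = 4 formula units per cell.
a³ = Z·M/(N_A·ρ) = 4 × 40.31 / (6.022 × 10²³ × 3.61) = 7.417 × 10^-23 cm³, so a = 4.202 × 10^-8 cm = 4.20 Å.

4.20 Å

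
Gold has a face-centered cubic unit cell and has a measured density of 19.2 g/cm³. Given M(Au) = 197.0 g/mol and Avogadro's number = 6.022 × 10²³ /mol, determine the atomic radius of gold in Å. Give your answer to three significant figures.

For an FCC cell (Z = 4), a³ = Z·M/(N_A·ρ) = 4 × 197.0 / (6.022 × 10²³ × 19.20) = 6.815 × 10^-23 cm³, so a = 4.085 × 10^-8 cm = 4.085 Å.
Atoms touch along the face diagonal, so √2·a = 4r, so r = 0.3536 × a = 1.44 Å.

1.44 Å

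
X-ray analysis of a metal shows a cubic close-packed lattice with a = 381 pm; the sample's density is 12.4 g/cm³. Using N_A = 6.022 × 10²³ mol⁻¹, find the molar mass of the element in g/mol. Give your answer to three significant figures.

An FCC cell has Z = 4 atoms; a = 3.810 × 10^-8 cm.
M = ρ·N_A·a³/Z = 12.4 × 6.022 × 10²³ × 5.531 × 10^-23 / 4 = 103 g/mol.

103 g/mol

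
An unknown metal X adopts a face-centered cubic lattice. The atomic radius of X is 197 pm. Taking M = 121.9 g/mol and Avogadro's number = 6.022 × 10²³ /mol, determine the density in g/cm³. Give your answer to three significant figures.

4.68 g/cm³

In an FCC lattice, atoms touch along the face diagonal, so √2·a = 4r, giving a = 557.2 pm = 5.572 × 10^-8 cm.
With Z = 4, ρ = Z·M/(N_A·a³) = 4 × 121.9 / (6.022 × 10²³ × 1.730 × 10^-22) = 4.680 g/cm³.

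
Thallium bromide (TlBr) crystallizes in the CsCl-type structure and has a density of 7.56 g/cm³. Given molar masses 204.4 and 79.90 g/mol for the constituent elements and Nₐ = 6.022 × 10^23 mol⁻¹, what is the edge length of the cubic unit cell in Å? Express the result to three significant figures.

3.97 Å

M(TlBr) = 284.3 g/mol; Z = 1 formula unit per cell.
a³ = Z·M/(N_A·ρ) = 1 × 284.3 / (6.022 × 10²³ × 7.56) = 6.245 × 10^-23 cm³, so a = 3.967 × 10^-8 cm = 3.97 Å.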